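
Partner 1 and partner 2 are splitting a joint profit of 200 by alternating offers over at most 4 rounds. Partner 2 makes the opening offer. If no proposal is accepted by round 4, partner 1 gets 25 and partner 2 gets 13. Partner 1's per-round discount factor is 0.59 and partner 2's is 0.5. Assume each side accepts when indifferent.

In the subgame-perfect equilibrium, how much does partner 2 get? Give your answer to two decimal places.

Solve by backward induction from round 4.
Round 4 (partner 1 proposes): partner 2 gets 13 if talks fail, so partner 1 offers 13 and keeps 187.
Round 3 (partner 2 proposes): partner 1 can get 187 next round, worth 0.59 × 187 = 110.33 now. Partner 2 offers 110.33 and keeps 200 − 110.33 = 89.67.
Round 2 (partner 1 proposes): partner 2 can get 89.67 next round, worth 0.5 × 89.67 = 44.835 now; partner 1 offers that and keeps 155.165.
Round 1 (partner 2 proposes): partner 1 can get 155.165 next round, worth 0.59 × 155.165 = 91.54735 now; partner 2 offers that and keeps 108.45265.

108.45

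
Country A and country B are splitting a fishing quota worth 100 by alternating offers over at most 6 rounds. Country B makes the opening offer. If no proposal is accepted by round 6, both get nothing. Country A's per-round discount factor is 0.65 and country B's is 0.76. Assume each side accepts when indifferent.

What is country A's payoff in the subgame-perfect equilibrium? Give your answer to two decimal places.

39.17

Round 6 (country A proposes): rejection yields 0 for country B; country A offers 0 and keeps 100.
Round 5 (country B proposes): country A can get 100 next round, worth 0.65 × 100 = 65 now, so country B offers 65, keeping 35.
Round 4 (country A proposes): country B can get 35 next round, worth 0.76 × 35 = 26.6 now; country A offers that and keeps 73.4.
Round 3 (country B proposes): country A can get 73.4 next round, worth 0.65 × 73.4 = 47.71 now, so country B offers 47.71, keeping 52.29.
Round 2 (country A proposes): country B can get 52.29 next round, worth 0.76 × 52.29 = 39.7404 now; country A offers that and keeps 60.2596.
Round 1 (country B proposes): country A can get 60.2596 next round, worth 0.65 × 60.2596 = 39.16874 now; country B offers that and keeps 60.83126.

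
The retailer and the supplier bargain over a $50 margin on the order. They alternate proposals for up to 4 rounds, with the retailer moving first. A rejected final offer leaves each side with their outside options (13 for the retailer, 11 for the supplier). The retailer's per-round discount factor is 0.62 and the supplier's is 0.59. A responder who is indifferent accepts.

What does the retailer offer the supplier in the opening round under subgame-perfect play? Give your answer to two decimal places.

By backward induction:
Round 4 (the supplier proposes): the retailer gets 13 if talks fail, so the supplier offers 13 and keeps 37.
Round 3 (the retailer proposes): the supplier can get 37 next round, worth 0.59 × 37 = 21.83 now, so the retailer offers 21.83, keeping 28.17.
Round 2 (the supplier proposes): the retailer can get 28.17 next round, worth 0.62 × 28.17 = 17.4654 now; the supplier offers that and keeps 32.5346.
Round 1 (the retailer proposes): the supplier can get 32.5346 next round, worth 0.59 × 32.5346 = 19.195414 now, so the retailer offers 19.195414, keeping 30.804586.

19.20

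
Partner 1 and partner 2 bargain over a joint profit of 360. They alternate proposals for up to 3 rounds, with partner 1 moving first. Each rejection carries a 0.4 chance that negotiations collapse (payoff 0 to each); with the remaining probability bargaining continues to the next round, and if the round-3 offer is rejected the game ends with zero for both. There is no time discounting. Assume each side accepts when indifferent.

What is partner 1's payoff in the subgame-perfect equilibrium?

273.6

By backward induction:
Round 3 (partner 1 proposes): rejection yields 0 for partner 2; partner 1 offers 0 and keeps 360.
Round 2 (partner 2 proposes): rejecting gives partner 1 an expected 0.6 × 360 = 216. Partner 2 offers 216 and keeps 360 − 216 = 144.
Round 1 (partner 1 proposes): rejecting gives partner 2 an expected 0.6 × 144 = 86.4; partner 1 offers that and keeps 273.6.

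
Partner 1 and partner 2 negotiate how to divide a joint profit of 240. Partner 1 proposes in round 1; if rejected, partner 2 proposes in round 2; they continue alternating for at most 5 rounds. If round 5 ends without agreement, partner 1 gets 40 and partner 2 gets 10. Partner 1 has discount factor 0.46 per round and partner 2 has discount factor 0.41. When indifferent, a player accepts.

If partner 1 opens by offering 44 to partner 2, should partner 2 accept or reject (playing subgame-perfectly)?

Reject

Round 5 (partner 1 proposes): partner 2 gets 10 if talks fail, so partner 1 offers 10 and keeps 230.
Round 4 (partner 2 proposes): partner 1 can get 230 next round, worth 0.46 × 230 = 105.8 now; partner 2 offers that and keeps 134.2.
Round 3 (partner 1 proposes): partner 2 can get 134.2 next round, worth 0.41 × 134.2 = 55.022 now. Partner 1 offers 55.022 and keeps 240 − 55.022 = 184.978.
Round 2 (partner 2 proposes): partner 1 can get 184.978 next round, worth 0.46 × 184.978 = 85.08988 now. Partner 2 offers 85.08988 and keeps 240 − 85.08988 = 154.91012.
So by rejecting in round 1, partner 2 gets 154.91012 next round, worth 0.41 × 154.91012 = 63.5131492 now.
Offer 44 < 63.5131492, so partner 2 rejects.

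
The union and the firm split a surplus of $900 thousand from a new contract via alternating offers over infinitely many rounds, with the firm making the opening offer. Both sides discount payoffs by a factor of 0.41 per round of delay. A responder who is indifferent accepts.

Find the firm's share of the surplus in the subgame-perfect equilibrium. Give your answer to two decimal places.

In a stationary SPE each proposer offers the other exactly their discounted continuation value.
If the firm keeps x when proposing and the union keeps y when proposing, then x = 900 − 0.41y and y = 900 − 0.41x.
Solving: x = 900(1 − 0.41) / (1 − 0.41·0.41) = 531 / 0.8319 ≈ 638.2979.
The union gets 900 − 638.2979 ≈ 261.7021.

638.30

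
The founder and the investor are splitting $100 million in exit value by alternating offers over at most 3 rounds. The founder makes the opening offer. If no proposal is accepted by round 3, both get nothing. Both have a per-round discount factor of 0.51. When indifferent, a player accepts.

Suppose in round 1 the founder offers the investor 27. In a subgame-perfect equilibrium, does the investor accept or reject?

Accept

Round 3 (the founder proposes): rejection yields 0 for the investor; the founder offers 0 and keeps 100.
Round 2 (the investor proposes): the founder can get 100 next round, worth 0.51 × 100 = 51 now, so the investor offers 51, keeping 49.
So by rejecting in round 1, the investor gets 49 next round, worth 0.51 × 49 = 24.99 now.
Offer 27 ≥ 24.99, so the investor accepts.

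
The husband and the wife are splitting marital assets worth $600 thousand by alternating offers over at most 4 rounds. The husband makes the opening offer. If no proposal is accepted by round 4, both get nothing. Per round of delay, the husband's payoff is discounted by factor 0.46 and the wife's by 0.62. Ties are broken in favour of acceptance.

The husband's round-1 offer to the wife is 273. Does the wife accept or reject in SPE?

Work out the wife's continuation value if the offer is rejected.
Round 4 (the wife proposes): rejection yields 0 for the husband; the wife offers 0 and keeps 600.
Round 3 (the husband proposes): the wife can get 600 next round, worth 0.62 × 600 = 372 now; the husband offers that and keeps 228.
Round 2 (the wife proposes): the husband can get 228 next round, worth 0.46 × 228 = 104.88 now. The wife offers 104.88 and keeps 600 − 104.88 = 495.12.
So by rejecting in round 1, the wife gets 495.12 next round, worth 0.62 × 495.12 = 306.9744 now.
Offer 273 < 306.9744, so the wife rejects.

Reject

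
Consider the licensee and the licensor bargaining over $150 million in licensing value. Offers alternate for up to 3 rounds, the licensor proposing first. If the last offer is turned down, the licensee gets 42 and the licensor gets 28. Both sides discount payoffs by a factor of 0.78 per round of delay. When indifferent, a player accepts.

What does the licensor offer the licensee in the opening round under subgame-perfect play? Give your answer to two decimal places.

Solve by backward induction from round 3.
Round 3 (the licensor proposes): the licensee gets 42 if talks fail, so the licensor offers 42 and keeps 108.
Round 2 (the licensee proposes): the licensor can get 108 next round, worth 0.78 × 108 = 84.24 now; the licensee offers that and keeps 65.76.
Round 1 (the licensor proposes): the licensee can get 65.76 next round, worth 0.78 × 65.76 = 51.2928 now, so the licensor offers 51.2928, keeping 98.7072.

51.29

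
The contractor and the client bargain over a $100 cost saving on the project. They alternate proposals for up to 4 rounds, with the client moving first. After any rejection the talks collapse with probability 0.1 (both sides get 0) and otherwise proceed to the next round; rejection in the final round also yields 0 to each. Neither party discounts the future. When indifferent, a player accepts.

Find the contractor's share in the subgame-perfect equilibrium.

81.9

Round 4 (the contractor proposes): rejection yields 0 for the client; the contractor offers 0 and keeps 100.
Round 3 (the client proposes): rejecting gives the contractor an expected 0.9 × 100 = 90. The client offers 90 and keeps 100 − 90 = 10.
Round 2 (the contractor proposes): rejecting gives the client an expected 0.9 × 10 = 9. The contractor offers 9 and keeps 100 − 9 = 91.
Round 1 (the client proposes): rejecting gives the contractor an expected 0.9 × 91 = 81.9. The client offers 81.9 and keeps 100 − 81.9 = 18.1.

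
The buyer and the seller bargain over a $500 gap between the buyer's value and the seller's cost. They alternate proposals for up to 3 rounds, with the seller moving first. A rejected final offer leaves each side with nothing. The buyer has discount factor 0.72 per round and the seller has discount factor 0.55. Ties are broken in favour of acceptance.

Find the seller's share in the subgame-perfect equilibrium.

Solve by backward induction from round 3.
Round 3 (the seller proposes): the buyer will accept anything ≥ 0, so the seller offers 0 and keeps 500.
Round 2 (the buyer proposes): the seller can get 500 next round, worth 0.55 × 500 = 275 now. The buyer offers 275 and keeps 500 − 275 = 225.
Round 1 (the seller proposes): the buyer can get 225 next round, worth 0.72 × 225 = 162 now. The seller offers 162 and keeps 500 − 162 = 338.

338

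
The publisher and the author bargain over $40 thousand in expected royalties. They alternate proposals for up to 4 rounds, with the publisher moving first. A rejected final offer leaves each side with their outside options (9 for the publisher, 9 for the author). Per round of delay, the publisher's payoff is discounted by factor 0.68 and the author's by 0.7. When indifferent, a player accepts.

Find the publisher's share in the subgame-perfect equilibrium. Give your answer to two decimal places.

Round 4 (the author proposes): the publisher gets 9 if talks fail, so the author offers 9 and keeps 31.
Round 3 (the publisher proposes): the author can get 31 next round, worth 0.7 × 31 = 21.7 now, so the publisher offers 21.7, keeping 18.3.
Round 2 (the author proposes): the publisher can get 18.3 next round, worth 0.68 × 18.3 = 12.444 now, so the author offers 12.444, keeping 27.556.
Round 1 (the publisher proposes): the author can get 27.556 next round, worth 0.7 × 27.556 = 19.2892 now, so the publisher offers 19.2892, keeping 20.7108.

20.71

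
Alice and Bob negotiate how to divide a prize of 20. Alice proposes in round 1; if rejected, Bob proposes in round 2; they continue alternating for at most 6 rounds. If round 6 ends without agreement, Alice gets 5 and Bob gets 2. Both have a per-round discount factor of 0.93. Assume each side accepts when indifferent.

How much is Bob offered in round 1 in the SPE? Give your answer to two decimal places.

12.86

Round 6 (Bob proposes): Alice gets 5 if talks fail, so Bob offers 5 and keeps 15.
Round 5 (Alice proposes): Bob can get 15 next round, worth 0.93 × 15 = 13.95 now, so Alice offers 13.95, keeping 6.05.
Round 4 (Bob proposes): Alice can get 6.05 next round, worth 0.93 × 6.05 = 5.6265 now, so Bob offers 5.6265, keeping 14.3735.
Round 3 (Alice proposes): Bob can get 14.3735 next round, worth 0.93 × 14.3735 = 13.367355 now, so Alice offers 13.367355, keeping 6.632645.
Round 2 (Bob proposes): Alice can get 6.632645 next round, worth 0.93 × 6.632645 = 6.16835985 now. Bob offers 6.16835985 and keeps 20 − 6.16835985 = 13.83164015.
Round 1 (Alice proposes): Bob can get 13.83164015 next round, worth 0.93 × 13.83164015 = 12.8634253395 now, so Alice offers 12.8634253395, keeping 7.1365746605.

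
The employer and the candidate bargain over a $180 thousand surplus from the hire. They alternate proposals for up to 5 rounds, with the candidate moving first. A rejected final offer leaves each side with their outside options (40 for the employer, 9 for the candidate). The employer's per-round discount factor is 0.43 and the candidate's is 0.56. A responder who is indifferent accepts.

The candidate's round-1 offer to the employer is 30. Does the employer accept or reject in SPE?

Reject

Round 5 (the candidate proposes): the employer gets 40 if talks fail, so the candidate offers 40 and keeps 140.
Round 4 (the employer proposes): the candidate can get 140 next round, worth 0.56 × 140 = 78.4 now; the employer offers that and keeps 101.6.
Round 3 (the candidate proposes): the employer can get 101.6 next round, worth 0.43 × 101.6 = 43.688 now; the candidate offers that and keeps 136.312.
Round 2 (the employer proposes): the candidate can get 136.312 next round, worth 0.56 × 136.312 = 76.33472 now, so the employer offers 76.33472, keeping 103.66528.
So by rejecting in round 1, the employer gets 103.66528 next round, worth 0.43 × 103.66528 = 44.5760704 now.
Offer 30 < 44.5760704, so the employer rejects.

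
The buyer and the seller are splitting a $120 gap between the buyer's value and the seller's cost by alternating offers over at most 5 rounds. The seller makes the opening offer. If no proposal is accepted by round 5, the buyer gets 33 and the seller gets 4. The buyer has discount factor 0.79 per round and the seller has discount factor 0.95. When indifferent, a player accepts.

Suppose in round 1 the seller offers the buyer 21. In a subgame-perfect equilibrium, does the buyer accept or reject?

Reject

Work out the buyer's continuation value if the offer is rejected.
Round 5 (the seller proposes): the buyer gets 33 if talks fail, so the seller offers 33 and keeps 87.
Round 4 (the buyer proposes): the seller can get 87 next round, worth 0.95 × 87 = 82.65 now. The buyer offers 82.65 and keeps 120 − 82.65 = 37.35.
Round 3 (the seller proposes): the buyer can get 37.35 next round, worth 0.79 × 37.35 = 29.5065 now. The seller offers 29.5065 and keeps 120 − 29.5065 = 90.4935.
Round 2 (the buyer proposes): the seller can get 90.4935 next round, worth 0.95 × 90.4935 = 85.968825 now, so the buyer offers 85.968825, keeping 34.031175.
So by rejecting in round 1, the buyer gets 34.031175 next round, worth 0.79 × 34.031175 = 26.88462825 now.
Offer 21 < 26.88462825, so the buyer rejects.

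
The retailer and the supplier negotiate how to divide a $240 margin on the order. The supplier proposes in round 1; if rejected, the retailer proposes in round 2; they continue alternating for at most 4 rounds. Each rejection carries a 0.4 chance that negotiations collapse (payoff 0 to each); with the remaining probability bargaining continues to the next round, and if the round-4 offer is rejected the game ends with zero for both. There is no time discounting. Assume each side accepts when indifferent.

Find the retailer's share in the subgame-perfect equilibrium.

Round 4 (the retailer proposes): the supplier will accept anything ≥ 0, so the retailer offers 0 and keeps 240.
Round 3 (the supplier proposes): rejecting gives the retailer an expected 0.6 × 240 = 144, so the supplier offers 144, keeping 96.
Round 2 (the retailer proposes): rejecting gives the supplier an expected 0.6 × 96 = 57.6. The retailer offers 57.6 and keeps 240 − 57.6 = 182.4.
Round 1 (the supplier proposes): rejecting gives the retailer an expected 0.6 × 182.4 = 109.44, so the supplier offers 109.44, keeping 130.56.

109.44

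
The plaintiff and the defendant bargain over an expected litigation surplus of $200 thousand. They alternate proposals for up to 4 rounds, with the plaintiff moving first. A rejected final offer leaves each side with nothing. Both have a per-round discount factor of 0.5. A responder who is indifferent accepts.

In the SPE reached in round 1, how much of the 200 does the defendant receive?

75

Solve by backward induction from round 4.
Round 4 (the defendant proposes): the plaintiff will accept anything ≥ 0, so the defendant offers 0 and keeps 200.
Round 3 (the plaintiff proposes): the defendant can get 200 next round, worth 0.5 × 200 = 100 now; the plaintiff offers that and keeps 100.
Round 2 (the defendant proposes): the plaintiff can get 100 next round, worth 0.5 × 100 = 50 now. The defendant offers 50 and keeps 200 − 50 = 150.
Round 1 (the plaintiff proposes): the defendant can get 150 next round, worth 0.5 × 150 = 75 now. The plaintiff offers 75 and keeps 200 − 75 = 125.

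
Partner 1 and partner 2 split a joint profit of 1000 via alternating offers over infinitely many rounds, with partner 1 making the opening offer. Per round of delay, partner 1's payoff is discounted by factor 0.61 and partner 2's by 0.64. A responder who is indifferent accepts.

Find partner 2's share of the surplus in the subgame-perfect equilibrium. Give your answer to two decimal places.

409.45

In a stationary SPE each proposer offers the other exactly their discounted continuation value.
If partner 1 keeps x when proposing and partner 2 keeps y when proposing, then x = 1000 − 0.64y and y = 1000 − 0.61x.
Solving: x = 1000(1 − 0.64) / (1 − 0.61·0.64) = 360 / 0.6096 ≈ 590.5512.
Partner 2 gets 1000 − 590.5512 ≈ 409.4488.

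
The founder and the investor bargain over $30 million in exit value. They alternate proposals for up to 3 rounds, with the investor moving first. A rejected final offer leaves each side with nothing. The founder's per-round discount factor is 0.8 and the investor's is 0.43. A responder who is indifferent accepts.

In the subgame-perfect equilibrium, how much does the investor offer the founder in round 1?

13.68

Work backward from the last round.
Round 3 (the investor proposes): rejection yields 0 for the founder; the investor offers 0 and keeps 30.
Round 2 (the founder proposes): the investor can get 30 next round, worth 0.43 × 30 = 12.9 now, so the founder offers 12.9, keeping 17.1.
Round 1 (the investor proposes): the founder can get 17.1 next round, worth 0.8 × 17.1 = 13.68 now, so the investor offers 13.68, keeping 16.32.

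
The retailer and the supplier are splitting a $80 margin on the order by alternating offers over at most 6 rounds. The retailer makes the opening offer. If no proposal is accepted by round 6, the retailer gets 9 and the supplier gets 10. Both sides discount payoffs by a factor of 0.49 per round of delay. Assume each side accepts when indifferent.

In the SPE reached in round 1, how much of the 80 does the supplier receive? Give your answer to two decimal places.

Solve by backward induction from round 6.
Round 6 (the supplier proposes): the retailer gets 9 if talks fail, so the supplier offers 9 and keeps 71.
Round 5 (the retailer proposes): the supplier can get 71 next round, worth 0.49 × 71 = 34.79 now; the retailer offers that and keeps 45.21.
Round 4 (the supplier proposes): the retailer can get 45.21 next round, worth 0.49 × 45.21 = 22.1529 now. The supplier offers 22.1529 and keeps 80 − 22.1529 = 57.8471.
Round 3 (the retailer proposes): the supplier can get 57.8471 next round, worth 0.49 × 57.8471 = 28.345079 now; the retailer offers that and keeps 51.654921.
Round 2 (the supplier proposes): the retailer can get 51.654921 next round, worth 0.49 × 51.654921 = 25.31091129 now, so the supplier offers 25.31091129, keeping 54.68908871.
Round 1 (the retailer proposes): the supplier can get 54.68908871 next round, worth 0.49 × 54.68908871 = 26.7976534679 now; the retailer offers that and keeps 53.2023465321.

26.80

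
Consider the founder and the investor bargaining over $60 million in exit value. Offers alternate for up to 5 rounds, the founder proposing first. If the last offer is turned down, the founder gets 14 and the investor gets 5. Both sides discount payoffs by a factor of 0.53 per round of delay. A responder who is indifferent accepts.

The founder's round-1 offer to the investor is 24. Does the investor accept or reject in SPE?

Work out the investor's continuation value if the offer is rejected.
Round 5 (the founder proposes): the investor gets 5 if talks fail, so the founder offers 5 and keeps 55.
Round 4 (the investor proposes): the founder can get 55 next round, worth 0.53 × 55 = 29.15 now, so the investor offers 29.15, keeping 30.85.
Round 3 (the founder proposes): the investor can get 30.85 next round, worth 0.53 × 30.85 = 16.3505 now, so the founder offers 16.3505, keeping 43.6495.
Round 2 (the investor proposes): the founder can get 43.6495 next round, worth 0.53 × 43.6495 = 23.134235 now; the investor offers that and keeps 36.865765.
So by rejecting in round 1, the investor gets 36.865765 next round, worth 0.53 × 36.865765 = 19.53885545 now.
Offer 24 ≥ 19.53885545, so the investor accepts.

Accept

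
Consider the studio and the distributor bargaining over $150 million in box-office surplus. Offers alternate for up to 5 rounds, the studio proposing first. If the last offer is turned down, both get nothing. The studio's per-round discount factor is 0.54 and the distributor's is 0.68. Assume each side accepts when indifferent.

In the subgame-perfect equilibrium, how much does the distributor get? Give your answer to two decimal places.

Round 5 (the studio proposes): the distributor will accept anything ≥ 0, so the studio offers 0 and keeps 150.
Round 4 (the distributor proposes): the studio can get 150 next round, worth 0.54 × 150 = 81 now, so the distributor offers 81, keeping 69.
Round 3 (the studio proposes): the distributor can get 69 next round, worth 0.68 × 69 = 46.92 now, so the studio offers 46.92, keeping 103.08.
Round 2 (the distributor proposes): the studio can get 103.08 next round, worth 0.54 × 103.08 = 55.6632 now. The distributor offers 55.6632 and keeps 150 − 55.6632 = 94.3368.
Round 1 (the studio proposes): the distributor can get 94.3368 next round, worth 0.68 × 94.3368 = 64.149024 now. The studio offers 64.149024 and keeps 150 − 64.149024 = 85.850976.

64.15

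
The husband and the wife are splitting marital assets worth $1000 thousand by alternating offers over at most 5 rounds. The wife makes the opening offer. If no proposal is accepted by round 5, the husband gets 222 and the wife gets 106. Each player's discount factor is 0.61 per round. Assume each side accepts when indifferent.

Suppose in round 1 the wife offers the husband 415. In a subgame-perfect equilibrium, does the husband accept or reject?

Accept

Round 5 (the wife proposes): the husband gets 222 if talks fail, so the wife offers 222 and keeps 778.
Round 4 (the husband proposes): the wife can get 778 next round, worth 0.61 × 778 = 474.58 now, so the husband offers 474.58, keeping 525.42.
Round 3 (the wife proposes): the husband can get 525.42 next round, worth 0.61 × 525.42 = 320.5062 now; the wife offers that and keeps 679.4938.
Round 2 (the husband proposes): the wife can get 679.4938 next round, worth 0.61 × 679.4938 = 414.491218 now. The husband offers 414.491218 and keeps 1000 − 414.491218 = 585.508782.
So by rejecting in round 1, the husband gets 585.508782 next round, worth 0.61 × 585.508782 = 357.16035702 now.
Offer 415 ≥ 357.16035702, so the husband accepts.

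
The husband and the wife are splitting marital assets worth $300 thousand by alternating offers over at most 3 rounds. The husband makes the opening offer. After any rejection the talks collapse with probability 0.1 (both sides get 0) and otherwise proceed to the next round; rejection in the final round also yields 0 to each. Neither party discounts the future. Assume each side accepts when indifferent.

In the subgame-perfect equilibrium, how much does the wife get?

27

Round 3 (the husband proposes): the wife will accept anything ≥ 0, so the husband offers 0 and keeps 300.
Round 2 (the wife proposes): rejecting gives the husband an expected 0.9 × 300 = 270; the wife offers that and keeps 30.
Round 1 (the husband proposes): rejecting gives the wife an expected 0.9 × 30 = 27, so the husband offers 27, keeping 273.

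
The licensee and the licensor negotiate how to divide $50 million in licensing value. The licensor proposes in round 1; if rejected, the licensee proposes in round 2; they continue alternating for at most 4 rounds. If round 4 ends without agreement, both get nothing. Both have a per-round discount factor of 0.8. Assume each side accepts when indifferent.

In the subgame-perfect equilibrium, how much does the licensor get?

16.4

Round 4 (the licensee proposes): rejection yields 0 for the licensor; the licensee offers 0 and keeps 50.
Round 3 (the licensor proposes): the licensee can get 50 next round, worth 0.8 × 50 = 40 now; the licensor offers that and keeps 10.
Round 2 (the licensee proposes): the licensor can get 10 next round, worth 0.8 × 10 = 8 now, so the licensee offers 8, keeping 42.
Round 1 (the licensor proposes): the licensee can get 42 next round, worth 0.8 × 42 = 33.6 now, so the licensor offers 33.6, keeping 16.4.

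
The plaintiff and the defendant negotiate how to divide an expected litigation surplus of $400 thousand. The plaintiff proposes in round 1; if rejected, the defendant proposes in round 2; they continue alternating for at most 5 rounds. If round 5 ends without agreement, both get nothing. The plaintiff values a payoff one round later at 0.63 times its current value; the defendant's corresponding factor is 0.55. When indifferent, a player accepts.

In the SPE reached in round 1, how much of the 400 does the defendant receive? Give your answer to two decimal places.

109.61

By backward induction:
Round 5 (the plaintiff proposes): rejection yields 0 for the defendant; the plaintiff offers 0 and keeps 400.
Round 4 (the defendant proposes): the plaintiff can get 400 next round, worth 0.63 × 400 = 252 now; the defendant offers that and keeps 148.
Round 3 (the plaintiff proposes): the defendant can get 148 next round, worth 0.55 × 148 = 81.4 now; the plaintiff offers that and keeps 318.6.
Round 2 (the defendant proposes): the plaintiff can get 318.6 next round, worth 0.63 × 318.6 = 200.718 now; the defendant offers that and keeps 199.282.
Round 1 (the plaintiff proposes): the defendant can get 199.282 next round, worth 0.55 × 199.282 = 109.6051 now, so the plaintiff offers 109.6051, keeping 290.3949.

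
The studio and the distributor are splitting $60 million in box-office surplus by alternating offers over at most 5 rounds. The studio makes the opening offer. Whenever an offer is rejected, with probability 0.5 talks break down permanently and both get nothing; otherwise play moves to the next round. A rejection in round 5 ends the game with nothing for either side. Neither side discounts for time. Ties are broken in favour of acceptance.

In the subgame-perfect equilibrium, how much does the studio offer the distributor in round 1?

Round 5 (the studio proposes): the distributor will accept anything ≥ 0, so the studio offers 0 and keeps 60.
Round 4 (the distributor proposes): rejecting gives the studio an expected 0.5 × 60 = 30; the distributor offers that and keeps 30.
Round 3 (the studio proposes): rejecting gives the distributor an expected 0.5 × 30 = 15, so the studio offers 15, keeping 45.
Round 2 (the distributor proposes): rejecting gives the studio an expected 0.5 × 45 = 22.5. The distributor offers 22.5 and keeps 60 − 22.5 = 37.5.
Round 1 (the studio proposes): rejecting gives the distributor an expected 0.5 × 37.5 = 18.75. The studio offers 18.75 and keeps 60 − 18.75 = 41.25.

18.75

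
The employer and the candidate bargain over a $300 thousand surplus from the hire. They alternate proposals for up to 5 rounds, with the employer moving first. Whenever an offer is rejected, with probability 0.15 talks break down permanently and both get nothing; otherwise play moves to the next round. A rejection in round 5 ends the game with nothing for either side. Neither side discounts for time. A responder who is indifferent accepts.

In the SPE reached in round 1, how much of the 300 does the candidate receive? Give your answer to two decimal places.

65.89

By backward induction:
Round 5 (the employer proposes): rejection yields 0 for the candidate; the employer offers 0 and keeps 300.
Round 4 (the candidate proposes): rejecting gives the employer an expected 0.85 × 300 = 255; the candidate offers that and keeps 45.
Round 3 (the employer proposes): rejecting gives the candidate an expected 0.85 × 45 = 38.25. The employer offers 38.25 and keeps 300 − 38.25 = 261.75.
Round 2 (the candidate proposes): rejecting gives the employer an expected 0.85 × 261.75 = 222.4875. The candidate offers 222.4875 and keeps 300 − 222.4875 = 77.5125.
Round 1 (the employer proposes): rejecting gives the candidate an expected 0.85 × 77.5125 = 65.885625; the employer offers that and keeps 234.114375.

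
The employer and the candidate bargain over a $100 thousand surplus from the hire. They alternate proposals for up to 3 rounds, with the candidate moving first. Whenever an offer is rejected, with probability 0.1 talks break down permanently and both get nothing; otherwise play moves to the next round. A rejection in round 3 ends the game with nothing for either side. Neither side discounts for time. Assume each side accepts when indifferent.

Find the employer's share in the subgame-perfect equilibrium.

9

Round 3 (the candidate proposes): the employer will accept anything ≥ 0, so the candidate offers 0 and keeps 100.
Round 2 (the employer proposes): rejecting gives the candidate an expected 0.9 × 100 = 90. The employer offers 90 and keeps 100 − 90 = 10.
Round 1 (the candidate proposes): rejecting gives the employer an expected 0.9 × 10 = 9, so the candidate offers 9, keeping 91.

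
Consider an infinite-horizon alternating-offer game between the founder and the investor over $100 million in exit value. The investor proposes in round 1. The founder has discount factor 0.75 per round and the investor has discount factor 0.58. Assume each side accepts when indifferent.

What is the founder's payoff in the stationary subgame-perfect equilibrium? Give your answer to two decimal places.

Let x be the investor's share when the investor proposes and y be the founder's share when the founder proposes.
The founder accepts iff offered ≥ 0.75·y, so x = 100 − 0.75y. Symmetrically y = 100 − 0.58x.
Substituting: x = 100 − 0.75(100 − 0.58x), giving x(1 − 0.58·0.75) = 100(1 − 0.75).
So x = 100 × 0.25 / 0.565 ≈ 44.2478, and the founder receives 100 − x ≈ 55.7522.

55.75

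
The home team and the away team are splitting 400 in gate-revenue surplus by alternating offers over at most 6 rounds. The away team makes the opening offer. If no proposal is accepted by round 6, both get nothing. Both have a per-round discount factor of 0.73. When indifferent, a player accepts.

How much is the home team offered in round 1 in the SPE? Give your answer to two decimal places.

203.78

Round 6 (the home team proposes): rejection yields 0 for the away team; the home team offers 0 and keeps 400.
Round 5 (the away team proposes): the home team can get 400 next round, worth 0.73 × 400 = 292 now. The away team offers 292 and keeps 400 − 292 = 108.
Round 4 (the home team proposes): the away team can get 108 next round, worth 0.73 × 108 = 78.84 now. The home team offers 78.84 and keeps 400 − 78.84 = 321.16.
Round 3 (the away team proposes): the home team can get 321.16 next round, worth 0.73 × 321.16 = 234.4468 now, so the away team offers 234.4468, keeping 165.5532.
Round 2 (the home team proposes): the away team can get 165.5532 next round, worth 0.73 × 165.5532 = 120.853836 now. The home team offers 120.853836 and keeps 400 − 120.853836 = 279.146164.
Round 1 (the away team proposes): the home team can get 279.146164 next round, worth 0.73 × 279.146164 = 203.77669972 now, so the away team offers 203.77669972, keeping 196.22330028.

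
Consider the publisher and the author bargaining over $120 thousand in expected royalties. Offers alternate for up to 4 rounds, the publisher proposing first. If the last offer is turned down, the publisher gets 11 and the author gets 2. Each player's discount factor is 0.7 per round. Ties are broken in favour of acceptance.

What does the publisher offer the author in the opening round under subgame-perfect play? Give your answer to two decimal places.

62.59

Round 4 (the author proposes): the publisher gets 11 if talks fail, so the author offers 11 and keeps 109.
Round 3 (the publisher proposes): the author can get 109 next round, worth 0.7 × 109 = 76.3 now. The publisher offers 76.3 and keeps 120 − 76.3 = 43.7.
Round 2 (the author proposes): the publisher can get 43.7 next round, worth 0.7 × 43.7 = 30.59 now, so the author offers 30.59, keeping 89.41.
Round 1 (the publisher proposes): the author can get 89.41 next round, worth 0.7 × 89.41 = 62.587 now. The publisher offers 62.587 and keeps 120 − 62.587 = 57.413.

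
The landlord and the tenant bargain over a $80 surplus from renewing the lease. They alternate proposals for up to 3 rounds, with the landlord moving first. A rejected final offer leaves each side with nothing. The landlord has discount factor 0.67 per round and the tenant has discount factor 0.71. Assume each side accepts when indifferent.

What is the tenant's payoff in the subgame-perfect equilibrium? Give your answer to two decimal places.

Round 3 (the landlord proposes): the tenant will accept anything ≥ 0, so the landlord offers 0 and keeps 80.
Round 2 (the tenant proposes): the landlord can get 80 next round, worth 0.67 × 80 = 53.6 now, so the tenant offers 53.6, keeping 26.4.
Round 1 (the landlord proposes): the tenant can get 26.4 next round, worth 0.71 × 26.4 = 18.744 now; the landlord offers that and keeps 61.256.

18.74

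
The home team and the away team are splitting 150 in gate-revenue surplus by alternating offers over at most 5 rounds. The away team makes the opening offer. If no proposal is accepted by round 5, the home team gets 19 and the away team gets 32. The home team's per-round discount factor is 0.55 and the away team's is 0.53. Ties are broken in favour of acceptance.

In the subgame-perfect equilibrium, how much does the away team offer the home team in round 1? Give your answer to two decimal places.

51.69

Round 5 (the away team proposes): the home team gets 19 if talks fail, so the away team offers 19 and keeps 131.
Round 4 (the home team proposes): the away team can get 131 next round, worth 0.53 × 131 = 69.43 now. The home team offers 69.43 and keeps 150 − 69.43 = 80.57.
Round 3 (the away team proposes): the home team can get 80.57 next round, worth 0.55 × 80.57 = 44.3135 now. The away team offers 44.3135 and keeps 150 − 44.3135 = 105.6865.
Round 2 (the home team proposes): the away team can get 105.6865 next round, worth 0.53 × 105.6865 = 56.013845 now. The home team offers 56.013845 and keeps 150 − 56.013845 = 93.986155.
Round 1 (the away team proposes): the home team can get 93.986155 next round, worth 0.55 × 93.986155 = 51.69238525 now; the away team offers that and keeps 98.30761475.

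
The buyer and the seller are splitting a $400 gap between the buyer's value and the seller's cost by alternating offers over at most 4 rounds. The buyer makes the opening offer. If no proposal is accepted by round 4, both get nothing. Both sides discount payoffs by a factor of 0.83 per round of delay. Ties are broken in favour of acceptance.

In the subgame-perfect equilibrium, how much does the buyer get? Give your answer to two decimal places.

114.85

Round 4 (the seller proposes): the buyer will accept anything ≥ 0, so the seller offers 0 and keeps 400.
Round 3 (the buyer proposes): the seller can get 400 next round, worth 0.83 × 400 = 332 now; the buyer offers that and keeps 68.
Round 2 (the seller proposes): the buyer can get 68 next round, worth 0.83 × 68 = 56.44 now; the seller offers that and keeps 343.56.
Round 1 (the buyer proposes): the seller can get 343.56 next round, worth 0.83 × 343.56 = 285.1548 now, so the buyer offers 285.1548, keeping 114.8452.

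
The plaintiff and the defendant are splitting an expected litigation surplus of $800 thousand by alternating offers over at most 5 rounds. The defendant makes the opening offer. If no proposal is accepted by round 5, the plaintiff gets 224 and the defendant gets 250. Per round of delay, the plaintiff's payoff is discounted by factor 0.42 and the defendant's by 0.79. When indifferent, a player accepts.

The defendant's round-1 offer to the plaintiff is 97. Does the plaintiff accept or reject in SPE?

Reject

Round 5 (the defendant proposes): the plaintiff gets 224 if talks fail, so the defendant offers 224 and keeps 576.
Round 4 (the plaintiff proposes): the defendant can get 576 next round, worth 0.79 × 576 = 455.04 now; the plaintiff offers that and keeps 344.96.
Round 3 (the defendant proposes): the plaintiff can get 344.96 next round, worth 0.42 × 344.96 = 144.8832 now, so the defendant offers 144.8832, keeping 655.1168.
Round 2 (the plaintiff proposes): the defendant can get 655.1168 next round, worth 0.79 × 655.1168 = 517.542272 now; the plaintiff offers that and keeps 282.457728.
So by rejecting in round 1, the plaintiff gets 282.457728 next round, worth 0.42 × 282.457728 = 118.63224576 now.
Offer 97 < 118.63224576, so the plaintiff rejects.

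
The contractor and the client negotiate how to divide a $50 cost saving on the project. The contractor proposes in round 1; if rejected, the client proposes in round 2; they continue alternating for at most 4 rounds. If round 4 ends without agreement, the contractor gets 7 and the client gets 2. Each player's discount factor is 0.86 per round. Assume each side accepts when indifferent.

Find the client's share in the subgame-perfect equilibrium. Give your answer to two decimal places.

33.37

Work backward from the last round.
Round 4 (the client proposes): the contractor gets 7 if talks fail, so the client offers 7 and keeps 43.
Round 3 (the contractor proposes): the client can get 43 next round, worth 0.86 × 43 = 36.98 now, so the contractor offers 36.98, keeping 13.02.
Round 2 (the client proposes): the contractor can get 13.02 next round, worth 0.86 × 13.02 = 11.1972 now. The client offers 11.1972 and keeps 50 − 11.1972 = 38.8028.
Round 1 (the contractor proposes): the client can get 38.8028 next round, worth 0.86 × 38.8028 = 33.370408 now; the contractor offers that and keeps 16.629592.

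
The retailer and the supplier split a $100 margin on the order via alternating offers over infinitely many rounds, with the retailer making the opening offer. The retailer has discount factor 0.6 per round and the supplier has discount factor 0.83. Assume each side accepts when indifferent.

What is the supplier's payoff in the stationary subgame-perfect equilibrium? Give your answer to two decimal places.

66.14

Let x be the retailer's share when the retailer proposes and y be the supplier's share when the supplier proposes.
The supplier accepts iff offered ≥ 0.83·y, so x = 100 − 0.83y. Symmetrically y = 100 − 0.6x.
Substituting: x = 100 − 0.83(100 − 0.6x), giving x(1 − 0.6·0.83) = 100(1 − 0.83).
So x = 100 × 0.17 / 0.502 ≈ 33.8645, and the supplier receives 100 − x ≈ 66.1355.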